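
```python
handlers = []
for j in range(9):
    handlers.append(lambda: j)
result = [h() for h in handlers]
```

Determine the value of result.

Step 1: All 9 lambdas share the same variable j.
Step 2: After the loop, j = 8.
Step 3: Each call returns 8. result = [8, 8, 8, 8, 8, 8, 8, 8, 8]

The answer is [8, 8, 8, 8, 8, 8, 8, 8, 8].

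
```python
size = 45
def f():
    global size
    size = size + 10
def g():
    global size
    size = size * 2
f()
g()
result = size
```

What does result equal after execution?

Step 1: size = 45.
Step 2: f() adds 10: size = 45 + 10 = 55.
Step 3: g() doubles: size = 55 * 2 = 110.
Step 4: result = 110

The answer is 110.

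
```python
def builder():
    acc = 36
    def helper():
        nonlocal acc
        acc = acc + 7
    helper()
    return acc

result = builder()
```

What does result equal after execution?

Step 1: builder() sets acc = 36.
Step 2: helper() uses nonlocal to modify acc in builder's scope: acc = 36 + 7 = 43.
Step 3: builder() returns the modified acc = 43

The answer is 43.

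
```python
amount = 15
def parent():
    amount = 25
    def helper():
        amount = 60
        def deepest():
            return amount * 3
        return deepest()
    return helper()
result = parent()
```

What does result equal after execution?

Step 1: deepest() looks up amount through LEGB: not local, finds amount = 60 in enclosing helper().
Step 2: Returns 60 * 3 = 180.
Step 3: result = 180

The answer is 180.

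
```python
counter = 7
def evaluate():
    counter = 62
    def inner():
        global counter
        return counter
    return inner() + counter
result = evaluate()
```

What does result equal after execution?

Step 1: Global counter = 7. evaluate() shadows with local counter = 62.
Step 2: inner() uses global keyword, so inner() returns global counter = 7.
Step 3: evaluate() returns 7 + 62 = 69

The answer is 69.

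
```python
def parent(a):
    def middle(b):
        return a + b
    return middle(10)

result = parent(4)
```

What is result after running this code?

Step 1: parent(4) passes a = 4.
Step 2: middle(10) has b = 10, reads a = 4 from enclosing.
Step 3: result = 4 + 10 = 14

The answer is 14.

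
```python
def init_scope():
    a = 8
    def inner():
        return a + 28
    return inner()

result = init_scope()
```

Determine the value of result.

Step 1: init_scope() defines a = 8.
Step 2: inner() reads a = 8 from enclosing scope, returns 8 + 28 = 36.
Step 3: result = 36

The answer is 36.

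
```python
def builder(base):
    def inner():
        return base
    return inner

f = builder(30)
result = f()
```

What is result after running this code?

Step 1: builder(30) creates closure capturing base = 30.
Step 2: f() returns the captured base = 30.
Step 3: result = 30

The answer is 30.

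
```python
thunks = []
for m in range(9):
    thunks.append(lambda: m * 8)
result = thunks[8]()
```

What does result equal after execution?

Step 1: All lambdas reference the same variable m (late binding).
Step 2: After the loop, m = 8. Every lambda returns m * 8.
Step 3: thunks[8]() = 8 * 8 = 64

The answer is 64.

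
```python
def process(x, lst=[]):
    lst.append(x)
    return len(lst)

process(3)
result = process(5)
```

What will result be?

Step 1: Mutable default list persists between calls.
Step 2: First call: lst = [3], len = 1. Second call: lst = [3, 5], len = 2.
Step 3: result = 2

The answer is 2.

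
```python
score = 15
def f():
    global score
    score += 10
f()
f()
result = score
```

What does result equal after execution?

Step 1: score = 15.
Step 2: First f(): score = 15 + 10 = 25.
Step 3: Second f(): score = 25 + 10 = 35. result = 35

The answer is 35.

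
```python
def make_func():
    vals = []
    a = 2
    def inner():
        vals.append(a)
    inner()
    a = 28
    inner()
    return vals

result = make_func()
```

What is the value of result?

Step 1: a = 2. inner() appends current a to vals.
Step 2: First inner(): appends 2. Then a = 28.
Step 3: Second inner(): appends 28 (closure sees updated a). result = [2, 28]

The answer is [2, 28].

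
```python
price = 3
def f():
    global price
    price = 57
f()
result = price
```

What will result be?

Step 1: price = 3 globally.
Step 2: f() declares global price and sets it to 57.
Step 3: After f(), global price = 57. result = 57

The answer is 57.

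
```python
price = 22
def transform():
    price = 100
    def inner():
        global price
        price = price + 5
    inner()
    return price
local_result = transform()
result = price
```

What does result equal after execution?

Step 1: Global price = 22. transform() creates local price = 100.
Step 2: inner() declares global price and adds 5: global price = 22 + 5 = 27.
Step 3: transform() returns its local price = 100 (unaffected by inner).
Step 4: result = global price = 27

The answer is 27.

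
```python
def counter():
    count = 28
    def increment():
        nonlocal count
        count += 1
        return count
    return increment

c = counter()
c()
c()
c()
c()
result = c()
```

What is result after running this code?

Step 1: counter() creates closure with count = 28.
Step 2: Each c() call increments count via nonlocal. After 5 calls: 28 + 5 = 33.
Step 3: result = 33

The answer is 33.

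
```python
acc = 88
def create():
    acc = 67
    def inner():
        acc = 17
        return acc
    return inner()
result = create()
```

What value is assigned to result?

Step 1: Three scopes define acc: global (88), create (67), inner (17).
Step 2: inner() has its own local acc = 17, which shadows both enclosing and global.
Step 3: result = 17 (local wins in LEGB)

The answer is 17.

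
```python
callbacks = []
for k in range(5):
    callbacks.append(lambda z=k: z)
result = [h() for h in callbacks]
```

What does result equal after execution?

Step 1: Default arg z=k captures k at each iteration.
Step 2: Each lambda has its own default: 0, 1, ..., 4.
Step 3: result = [0, 1, 2, 3, 4]

The answer is [0, 1, 2, 3, 4].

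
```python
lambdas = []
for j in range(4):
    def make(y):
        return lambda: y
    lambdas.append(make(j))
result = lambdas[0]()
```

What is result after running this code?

Step 1: make(j) creates a new scope capturing y = j at call time.
Step 2: lambdas[0] = make(0), so its lambda captures y = 0.
Step 3: result = 0 (closure factory fixes late binding)

The answer is 0.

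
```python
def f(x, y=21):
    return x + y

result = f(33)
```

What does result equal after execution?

Step 1: f(33) uses default y = 21.
Step 2: Returns 33 + 21 = 54.
Step 3: result = 54

The answer is 54.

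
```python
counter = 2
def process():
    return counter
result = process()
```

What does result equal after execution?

Step 1: counter = 2 is defined in the global scope.
Step 2: process() looks up counter. No local counter exists, so Python checks the global scope via LEGB rule and finds counter = 2.
Step 3: result = 2

The answer is 2.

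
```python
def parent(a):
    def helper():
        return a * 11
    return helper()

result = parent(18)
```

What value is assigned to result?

Step 1: parent(18) binds parameter a = 18.
Step 2: helper() accesses a = 18 from enclosing scope.
Step 3: result = 18 * 11 = 198

The answer is 198.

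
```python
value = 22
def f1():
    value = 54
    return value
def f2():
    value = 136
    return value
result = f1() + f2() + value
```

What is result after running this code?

Step 1: Each function shadows global value with its own local.
Step 2: f1() returns 54, f2() returns 136.
Step 3: Global value = 22 is unchanged. result = 54 + 136 + 22 = 212

The answer is 212.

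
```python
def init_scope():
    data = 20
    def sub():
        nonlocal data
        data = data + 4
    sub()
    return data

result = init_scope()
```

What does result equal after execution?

Step 1: init_scope() sets data = 20.
Step 2: sub() uses nonlocal to modify data in init_scope's scope: data = 20 + 4 = 24.
Step 3: init_scope() returns the modified data = 24

The answer is 24.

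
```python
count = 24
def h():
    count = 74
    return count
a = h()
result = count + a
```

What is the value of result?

Step 1: Global count = 24. h() returns local count = 74.
Step 2: a = 74. Global count still = 24.
Step 3: result = 24 + 74 = 98

The answer is 98.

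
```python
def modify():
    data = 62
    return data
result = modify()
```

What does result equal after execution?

Step 1: modify() defines data = 62 in its local scope.
Step 2: return data finds the local variable data = 62.
Step 3: result = 62

The answer is 62.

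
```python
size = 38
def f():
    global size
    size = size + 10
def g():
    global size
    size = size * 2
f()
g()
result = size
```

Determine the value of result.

Step 1: size = 38.
Step 2: f() adds 10: size = 38 + 10 = 48.
Step 3: g() doubles: size = 48 * 2 = 96.
Step 4: result = 96

The answer is 96.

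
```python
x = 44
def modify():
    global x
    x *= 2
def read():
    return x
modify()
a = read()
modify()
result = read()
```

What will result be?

Step 1: x = 44.
Step 2: First modify(): x = 44 * 2 = 88.
Step 3: Second modify(): x = 88 * 2 = 176.
Step 4: read() returns 176

The answer is 176.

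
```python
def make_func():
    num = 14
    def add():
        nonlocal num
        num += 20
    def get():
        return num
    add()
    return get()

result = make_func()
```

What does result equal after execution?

Step 1: num = 14. add() modifies it via nonlocal, get() reads it.
Step 2: add() makes num = 14 + 20 = 34.
Step 3: get() returns 34. result = 34

The answer is 34.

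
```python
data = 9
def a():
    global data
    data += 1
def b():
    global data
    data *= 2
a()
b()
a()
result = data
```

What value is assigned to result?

Step 1: data = 9.
Step 2: a(): data = 9 + 1 = 10.
Step 3: b(): data = 10 * 2 = 20.
Step 4: a(): data = 20 + 1 = 21

The answer is 21.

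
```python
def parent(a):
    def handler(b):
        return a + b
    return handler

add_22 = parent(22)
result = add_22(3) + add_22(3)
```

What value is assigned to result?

Step 1: add_22 captures a = 22.
Step 2: add_22(3) = 22 + 3 = 25, called twice.
Step 3: result = 25 + 25 = 50

The answer is 50.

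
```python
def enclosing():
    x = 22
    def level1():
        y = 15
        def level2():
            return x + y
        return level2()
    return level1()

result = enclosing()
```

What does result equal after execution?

Step 1: x = 22 in enclosing. y = 15 in level1.
Step 2: level2() reads x = 22 and y = 15 from enclosing scopes.
Step 3: result = 22 + 15 = 37

The answer is 37.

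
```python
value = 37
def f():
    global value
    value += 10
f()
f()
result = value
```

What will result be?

Step 1: value = 37.
Step 2: First f(): value = 37 + 10 = 47.
Step 3: Second f(): value = 47 + 10 = 57. result = 57

The answer is 57.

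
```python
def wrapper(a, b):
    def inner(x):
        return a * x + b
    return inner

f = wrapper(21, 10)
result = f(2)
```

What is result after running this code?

Step 1: wrapper(21, 10) captures a = 21, b = 10.
Step 2: f(2) computes 21 * 2 + 10 = 52.
Step 3: result = 52

The answer is 52.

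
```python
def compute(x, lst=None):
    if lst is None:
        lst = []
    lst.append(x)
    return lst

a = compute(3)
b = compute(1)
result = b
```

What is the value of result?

Step 1: None default with guard creates a NEW list each call.
Step 2: a = [3] (fresh list). b = [1] (another fresh list).
Step 3: result = [1] (this is the fix for mutable default)

The answer is [1].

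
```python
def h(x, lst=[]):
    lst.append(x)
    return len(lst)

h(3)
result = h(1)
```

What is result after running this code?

Step 1: Mutable default list persists between calls.
Step 2: First call: lst = [3], len = 1. Second call: lst = [3, 1], len = 2.
Step 3: result = 2

The answer is 2.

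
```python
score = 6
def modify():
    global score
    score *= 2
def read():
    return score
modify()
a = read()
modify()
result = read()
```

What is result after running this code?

Step 1: score = 6.
Step 2: First modify(): score = 6 * 2 = 12.
Step 3: Second modify(): score = 12 * 2 = 24.
Step 4: read() returns 24

The answer is 24.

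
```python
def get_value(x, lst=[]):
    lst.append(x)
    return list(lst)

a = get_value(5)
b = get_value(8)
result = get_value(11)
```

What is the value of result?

Step 1: Default list is shared. list() creates copies for return values.
Step 2: Internal list grows: [5] -> [5, 8] -> [5, 8, 11].
Step 3: result = [5, 8, 11]

The answer is [5, 8, 11].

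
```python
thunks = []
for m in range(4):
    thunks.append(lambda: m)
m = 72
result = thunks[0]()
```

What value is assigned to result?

Step 1: Lambdas capture the variable m by reference, not by value.
Step 2: After the loop, m is reassigned to 72.
Step 3: thunks[0]() looks up the current m = 72. result = 72

The answer is 72.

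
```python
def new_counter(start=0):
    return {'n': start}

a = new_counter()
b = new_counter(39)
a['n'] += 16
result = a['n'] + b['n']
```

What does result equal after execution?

Step 1: new_counter() returns a new dict each call (immutable default 0).
Step 2: a = {'n': 0}, b = {'n': 39}.
Step 3: a['n'] += 16 = 16. result = 16 + 39 = 55

The answer is 55.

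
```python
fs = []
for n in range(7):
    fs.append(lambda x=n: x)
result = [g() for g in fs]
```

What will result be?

Step 1: Default arg x=n captures n at each iteration.
Step 2: Each lambda has its own default: 0, 1, ..., 6.
Step 3: result = [0, 1, 2, 3, 4, 5, 6]

The answer is [0, 1, 2, 3, 4, 5, 6].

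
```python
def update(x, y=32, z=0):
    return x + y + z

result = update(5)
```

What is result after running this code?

Step 1: update(5) uses defaults y = 32, z = 0.
Step 2: Returns 5 + 32 + 0 = 37.
Step 3: result = 37

The answer is 37.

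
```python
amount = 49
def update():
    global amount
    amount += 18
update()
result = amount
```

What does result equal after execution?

Step 1: amount = 49 globally.
Step 2: update() modifies global amount: amount += 18 = 67.
Step 3: result = 67

The answer is 67.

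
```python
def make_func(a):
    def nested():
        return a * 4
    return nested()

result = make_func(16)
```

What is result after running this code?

Step 1: make_func(16) binds parameter a = 16.
Step 2: nested() accesses a = 16 from enclosing scope.
Step 3: result = 16 * 4 = 64

The answer is 64.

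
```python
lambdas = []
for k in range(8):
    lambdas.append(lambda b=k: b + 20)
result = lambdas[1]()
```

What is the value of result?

Step 1: Default argument b=k captures k's value at definition time.
Step 2: lambdas[1] was defined when k = 1, so b defaults to 1.
Step 3: result = 1 + 20 = 21 (default arg fixes the late binding issue)

The answer is 21.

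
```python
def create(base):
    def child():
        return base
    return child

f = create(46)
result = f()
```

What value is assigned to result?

Step 1: create(46) creates closure capturing base = 46.
Step 2: f() returns the captured base = 46.
Step 3: result = 46

The answer is 46.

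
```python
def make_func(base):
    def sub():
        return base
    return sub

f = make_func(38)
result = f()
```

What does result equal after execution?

Step 1: make_func(38) creates closure capturing base = 38.
Step 2: f() returns the captured base = 38.
Step 3: result = 38

The answer is 38.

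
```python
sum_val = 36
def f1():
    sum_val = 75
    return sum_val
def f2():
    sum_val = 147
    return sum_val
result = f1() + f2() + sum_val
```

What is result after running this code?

Step 1: Each function shadows global sum_val with its own local.
Step 2: f1() returns 75, f2() returns 147.
Step 3: Global sum_val = 36 is unchanged. result = 75 + 147 + 36 = 258

The answer is 258.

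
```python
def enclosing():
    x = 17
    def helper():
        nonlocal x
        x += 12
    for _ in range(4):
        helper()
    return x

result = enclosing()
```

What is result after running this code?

Step 1: x = 17.
Step 2: helper() is called 4 times in a loop, each adding 12 via nonlocal.
Step 3: x = 17 + 12 * 4 = 65

The answer is 65.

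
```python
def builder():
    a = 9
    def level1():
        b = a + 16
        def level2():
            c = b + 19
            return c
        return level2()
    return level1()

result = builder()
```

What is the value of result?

Step 1: a = 9. b = a + 16 = 25.
Step 2: c = b + 19 = 25 + 19 = 44.
Step 3: result = 44

The answer is 44.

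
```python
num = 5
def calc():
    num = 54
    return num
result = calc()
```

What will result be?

Step 1: Global num = 5.
Step 2: calc() creates local num = 54, shadowing the global.
Step 3: Returns local num = 54. result = 54

The answer is 54.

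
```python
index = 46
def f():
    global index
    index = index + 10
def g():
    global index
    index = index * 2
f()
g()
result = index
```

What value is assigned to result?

Step 1: index = 46.
Step 2: f() adds 10: index = 46 + 10 = 56.
Step 3: g() doubles: index = 56 * 2 = 112.
Step 4: result = 112

The answer is 112.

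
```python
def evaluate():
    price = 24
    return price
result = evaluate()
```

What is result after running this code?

Step 1: evaluate() defines price = 24 in its local scope.
Step 2: return price finds the local variable price = 24.
Step 3: result = 24

The answer is 24.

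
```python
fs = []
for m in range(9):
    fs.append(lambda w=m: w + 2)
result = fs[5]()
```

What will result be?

Step 1: Default argument w=m captures m's value at definition time.
Step 2: fs[5] was defined when m = 5, so w defaults to 5.
Step 3: result = 5 + 2 = 7 (default arg fixes the late binding issue)

The answer is 7.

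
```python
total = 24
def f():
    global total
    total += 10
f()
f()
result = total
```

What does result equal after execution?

Step 1: total = 24.
Step 2: First f(): total = 24 + 10 = 34.
Step 3: Second f(): total = 34 + 10 = 44. result = 44

The answer is 44.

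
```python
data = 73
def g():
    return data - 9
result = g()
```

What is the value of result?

Step 1: data = 73 is defined globally.
Step 2: g() looks up data from global scope = 73, then computes 73 - 9 = 64.
Step 3: result = 64

The answer is 64.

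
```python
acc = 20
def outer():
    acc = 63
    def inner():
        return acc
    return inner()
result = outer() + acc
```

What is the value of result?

Step 1: Global acc = 20. outer() shadows with acc = 63.
Step 2: inner() returns enclosing acc = 63. outer() = 63.
Step 3: result = 63 + global acc (20) = 83

The answer is 83.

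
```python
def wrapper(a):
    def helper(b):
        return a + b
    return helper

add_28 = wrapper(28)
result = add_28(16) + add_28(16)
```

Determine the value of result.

Step 1: add_28 captures a = 28.
Step 2: add_28(16) = 28 + 16 = 44, called twice.
Step 3: result = 44 + 44 = 88

The answer is 88.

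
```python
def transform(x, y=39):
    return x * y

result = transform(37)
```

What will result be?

Step 1: transform(37) uses default y = 39.
Step 2: Returns 37 * 39 = 1443.
Step 3: result = 1443

The answer is 1443.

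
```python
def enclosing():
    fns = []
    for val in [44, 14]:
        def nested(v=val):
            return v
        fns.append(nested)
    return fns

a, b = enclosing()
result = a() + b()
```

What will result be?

Step 1: Default argument v=val captures val at each iteration.
Step 2: a() returns 44 (captured at first iteration), b() returns 14 (captured at second).
Step 3: result = 44 + 14 = 58

The answer is 58.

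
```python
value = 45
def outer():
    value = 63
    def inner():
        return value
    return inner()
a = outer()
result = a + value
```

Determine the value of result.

Step 1: outer() has local value = 63. inner() reads from enclosing.
Step 2: outer() returns 63. Global value = 45 unchanged.
Step 3: result = 63 + 45 = 108

The answer is 108.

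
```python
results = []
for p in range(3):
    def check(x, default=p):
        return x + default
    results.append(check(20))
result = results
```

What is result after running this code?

Step 1: Default argument default=p is evaluated at function definition time.
Step 2: Each iteration creates check with default = current p value.
Step 3: check(20) returns 20 + default. results = [20, 21, 22]

The answer is [20, 21, 22].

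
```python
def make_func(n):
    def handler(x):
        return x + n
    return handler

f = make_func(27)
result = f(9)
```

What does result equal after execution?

Step 1: make_func(27) creates a closure that captures n = 27.
Step 2: f(9) calls the closure with x = 9, returning 9 + 27 = 36.
Step 3: result = 36

The answer is 36.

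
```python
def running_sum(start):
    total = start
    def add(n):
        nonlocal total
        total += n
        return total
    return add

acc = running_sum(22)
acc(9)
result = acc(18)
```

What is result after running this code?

Step 1: running_sum(22) creates closure with total = 22.
Step 2: First acc(9): total = 22 + 9 = 31.
Step 3: Second acc(18): total = 31 + 18 = 49. result = 49

The answer is 49.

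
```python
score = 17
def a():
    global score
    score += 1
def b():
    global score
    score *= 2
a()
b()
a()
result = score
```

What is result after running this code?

Step 1: score = 17.
Step 2: a(): score = 17 + 1 = 18.
Step 3: b(): score = 18 * 2 = 36.
Step 4: a(): score = 36 + 1 = 37

The answer is 37.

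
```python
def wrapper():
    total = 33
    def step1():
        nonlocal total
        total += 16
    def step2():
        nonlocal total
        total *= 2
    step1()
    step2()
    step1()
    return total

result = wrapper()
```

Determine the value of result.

Step 1: total = 33.
Step 2: step1(): total = 33 + 16 = 49.
Step 3: step2(): total = 49 * 2 = 98.
Step 4: step1(): total = 98 + 16 = 114. result = 114

The answer is 114.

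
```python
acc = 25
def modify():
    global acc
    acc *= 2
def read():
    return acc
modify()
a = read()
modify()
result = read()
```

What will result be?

Step 1: acc = 25.
Step 2: First modify(): acc = 25 * 2 = 50.
Step 3: Second modify(): acc = 50 * 2 = 100.
Step 4: read() returns 100

The answer is 100.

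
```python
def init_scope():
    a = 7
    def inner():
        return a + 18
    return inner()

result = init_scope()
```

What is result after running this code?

Step 1: init_scope() defines a = 7.
Step 2: inner() reads a = 7 from enclosing scope, returns 7 + 18 = 25.
Step 3: result = 25

The answer is 25.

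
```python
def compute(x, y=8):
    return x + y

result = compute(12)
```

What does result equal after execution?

Step 1: compute(12) uses default y = 8.
Step 2: Returns 12 + 8 = 20.
Step 3: result = 20

The answer is 20.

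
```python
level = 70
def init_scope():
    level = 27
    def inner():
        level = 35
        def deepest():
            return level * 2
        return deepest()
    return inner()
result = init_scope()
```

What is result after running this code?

Step 1: deepest() looks up level through LEGB: not local, finds level = 35 in enclosing inner().
Step 2: Returns 35 * 2 = 70.
Step 3: result = 70

The answer is 70.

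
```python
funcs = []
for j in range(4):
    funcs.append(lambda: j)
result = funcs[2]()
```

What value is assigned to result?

Step 1: The loop creates 4 lambdas, all referencing the same variable j.
Step 2: After the loop, j = 3 (final value).
Step 3: funcs[2]() looks up j at call time and finds 3. This is the late binding gotcha. result = 3

The answer is 3.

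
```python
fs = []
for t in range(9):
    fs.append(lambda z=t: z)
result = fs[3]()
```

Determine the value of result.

Step 1: Default argument z=t captures t's value at each iteration.
Step 2: fs[3] captured z = 3 when t was 3.
Step 3: result = 3

The answer is 3.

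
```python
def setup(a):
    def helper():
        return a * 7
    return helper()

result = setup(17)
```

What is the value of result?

Step 1: setup(17) binds parameter a = 17.
Step 2: helper() accesses a = 17 from enclosing scope.
Step 3: result = 17 * 7 = 119

The answer is 119.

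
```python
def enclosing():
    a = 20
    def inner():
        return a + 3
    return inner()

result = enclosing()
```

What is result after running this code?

Step 1: enclosing() defines a = 20.
Step 2: inner() reads a = 20 from enclosing scope, returns 20 + 3 = 23.
Step 3: result = 23

The answer is 23.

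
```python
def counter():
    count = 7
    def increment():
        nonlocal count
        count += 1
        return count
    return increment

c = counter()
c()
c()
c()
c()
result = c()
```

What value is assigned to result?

Step 1: counter() creates closure with count = 7.
Step 2: Each c() call increments count via nonlocal. After 5 calls: 7 + 5 = 12.
Step 3: result = 12

The answer is 12.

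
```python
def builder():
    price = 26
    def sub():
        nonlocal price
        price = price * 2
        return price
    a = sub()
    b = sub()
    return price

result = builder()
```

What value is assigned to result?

Step 1: price starts at 26.
Step 2: First sub(): price = 26 * 2 = 52.
Step 3: Second sub(): price = 52 * 2 = 104.
Step 4: result = 104

The answer is 104.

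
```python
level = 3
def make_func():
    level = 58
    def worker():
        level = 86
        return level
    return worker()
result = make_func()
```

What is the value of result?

Step 1: Three scopes define level: global (3), make_func (58), worker (86).
Step 2: worker() has its own local level = 86, which shadows both enclosing and global.
Step 3: result = 86 (local wins in LEGB)

The answer is 86.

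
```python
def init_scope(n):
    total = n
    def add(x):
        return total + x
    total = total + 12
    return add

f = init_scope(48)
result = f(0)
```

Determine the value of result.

Step 1: init_scope(48) sets total = 48, then total = 48 + 12 = 60.
Step 2: Closures capture by reference, so add sees total = 60.
Step 3: f(0) returns 60 + 0 = 60

The answer is 60.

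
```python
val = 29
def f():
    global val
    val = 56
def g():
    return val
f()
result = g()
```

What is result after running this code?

Step 1: val = 29.
Step 2: f() sets global val = 56.
Step 3: g() reads global val = 56. result = 56

The answer is 56.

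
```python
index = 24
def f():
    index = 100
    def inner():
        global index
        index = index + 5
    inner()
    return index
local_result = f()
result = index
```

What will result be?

Step 1: Global index = 24. f() creates local index = 100.
Step 2: inner() declares global index and adds 5: global index = 24 + 5 = 29.
Step 3: f() returns its local index = 100 (unaffected by inner).
Step 4: result = global index = 29

The answer is 29.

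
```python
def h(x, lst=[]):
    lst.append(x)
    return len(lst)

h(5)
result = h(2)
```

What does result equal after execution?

Step 1: Mutable default list persists between calls.
Step 2: First call: lst = [5], len = 1. Second call: lst = [5, 2], len = 2.
Step 3: result = 2

The answer is 2.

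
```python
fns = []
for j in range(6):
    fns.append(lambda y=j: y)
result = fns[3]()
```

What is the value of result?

Step 1: Default argument y=j captures j's value at each iteration.
Step 2: fns[3] captured y = 3 when j was 3.
Step 3: result = 3

The answer is 3.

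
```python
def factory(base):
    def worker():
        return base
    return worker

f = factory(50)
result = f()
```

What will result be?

Step 1: factory(50) creates closure capturing base = 50.
Step 2: f() returns the captured base = 50.
Step 3: result = 50

The answer is 50.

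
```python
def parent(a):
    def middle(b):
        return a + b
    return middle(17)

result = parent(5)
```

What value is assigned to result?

Step 1: parent(5) passes a = 5.
Step 2: middle(17) has b = 17, reads a = 5 from enclosing.
Step 3: result = 5 + 17 = 22

The answer is 22.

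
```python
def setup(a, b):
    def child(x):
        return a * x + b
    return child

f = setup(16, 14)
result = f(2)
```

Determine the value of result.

Step 1: setup(16, 14) captures a = 16, b = 14.
Step 2: f(2) computes 16 * 2 + 14 = 46.
Step 3: result = 46

The answer is 46.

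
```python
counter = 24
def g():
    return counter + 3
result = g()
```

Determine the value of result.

Step 1: counter = 24 is defined globally.
Step 2: g() looks up counter from global scope = 24, then computes 24 + 3 = 27.
Step 3: result = 27

The answer is 27.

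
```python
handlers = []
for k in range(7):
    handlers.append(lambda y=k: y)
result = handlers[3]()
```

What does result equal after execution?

Step 1: Default argument y=k captures k's value at each iteration.
Step 2: handlers[3] captured y = 3 when k was 3.
Step 3: result = 3

The answer is 3.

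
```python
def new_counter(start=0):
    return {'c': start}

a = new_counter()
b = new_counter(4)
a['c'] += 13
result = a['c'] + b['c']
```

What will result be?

Step 1: new_counter() returns a new dict each call (immutable default 0).
Step 2: a = {'c': 0}, b = {'c': 4}.
Step 3: a['c'] += 13 = 13. result = 13 + 4 = 17

The answer is 17.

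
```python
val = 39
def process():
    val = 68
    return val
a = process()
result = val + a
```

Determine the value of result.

Step 1: Global val = 39. process() returns local val = 68.
Step 2: a = 68. Global val still = 39.
Step 3: result = 39 + 68 = 107

The answer is 107.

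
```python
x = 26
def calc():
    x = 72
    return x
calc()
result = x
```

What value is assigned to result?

Step 1: Global x = 26.
Step 2: calc() creates local x = 72 (shadow, not modification).
Step 3: After calc() returns, global x is unchanged. result = 26

The answer is 26.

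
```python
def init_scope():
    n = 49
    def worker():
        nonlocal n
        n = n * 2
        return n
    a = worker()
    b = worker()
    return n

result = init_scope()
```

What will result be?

Step 1: n starts at 49.
Step 2: First worker(): n = 49 * 2 = 98.
Step 3: Second worker(): n = 98 * 2 = 196.
Step 4: result = 196

The answer is 196.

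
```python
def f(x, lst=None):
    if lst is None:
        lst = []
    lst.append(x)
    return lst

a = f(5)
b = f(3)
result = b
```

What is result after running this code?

Step 1: None default with guard creates a NEW list each call.
Step 2: a = [5] (fresh list). b = [3] (another fresh list).
Step 3: result = [3] (this is the fix for mutable default)

The answer is [3].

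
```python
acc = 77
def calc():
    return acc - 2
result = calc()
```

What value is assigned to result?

Step 1: acc = 77 is defined globally.
Step 2: calc() looks up acc from global scope = 77, then computes 77 - 2 = 75.
Step 3: result = 75

The answer is 75.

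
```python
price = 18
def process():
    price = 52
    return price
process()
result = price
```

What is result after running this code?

Step 1: price = 18 globally.
Step 2: process() creates a LOCAL price = 52 (no global keyword!).
Step 3: The global price is unchanged. result = 18

The answer is 18.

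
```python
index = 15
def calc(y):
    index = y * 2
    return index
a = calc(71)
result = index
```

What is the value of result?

Step 1: Global index = 15.
Step 2: calc(71) creates local index = 71 * 2 = 142.
Step 3: Global index unchanged because no global keyword. result = 15

The answer is 15.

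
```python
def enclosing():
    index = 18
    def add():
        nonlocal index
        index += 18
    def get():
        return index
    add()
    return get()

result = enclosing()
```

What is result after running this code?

Step 1: index = 18. add() modifies it via nonlocal, get() reads it.
Step 2: add() makes index = 18 + 18 = 36.
Step 3: get() returns 36. result = 36

The answer is 36.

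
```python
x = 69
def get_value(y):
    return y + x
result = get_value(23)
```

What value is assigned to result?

Step 1: x = 69 is defined globally.
Step 2: get_value(23) uses parameter y = 23 and looks up x from global scope = 69.
Step 3: result = 23 + 69 = 92

The answer is 92.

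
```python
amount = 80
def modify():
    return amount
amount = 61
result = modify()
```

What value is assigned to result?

Step 1: amount is first set to 80, then reassigned to 61.
Step 2: modify() is called after the reassignment, so it looks up the current global amount = 61.
Step 3: result = 61

The answer is 61.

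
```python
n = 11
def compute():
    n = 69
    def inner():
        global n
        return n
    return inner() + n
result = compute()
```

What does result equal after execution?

Step 1: Global n = 11. compute() shadows with local n = 69.
Step 2: inner() uses global keyword, so inner() returns global n = 11.
Step 3: compute() returns 11 + 69 = 80

The answer is 80.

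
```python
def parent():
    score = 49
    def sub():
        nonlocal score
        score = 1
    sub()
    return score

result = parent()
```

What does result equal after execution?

Step 1: parent() sets score = 49.
Step 2: sub() uses nonlocal to reassign score = 1.
Step 3: result = 1

The answer is 1.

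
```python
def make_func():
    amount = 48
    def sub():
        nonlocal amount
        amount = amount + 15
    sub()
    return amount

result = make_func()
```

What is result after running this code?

Step 1: make_func() sets amount = 48.
Step 2: sub() uses nonlocal to modify amount in make_func's scope: amount = 48 + 15 = 63.
Step 3: make_func() returns the modified amount = 63

The answer is 63.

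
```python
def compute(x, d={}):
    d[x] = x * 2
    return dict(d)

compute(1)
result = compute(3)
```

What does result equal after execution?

Step 1: Mutable default dict is shared across calls.
Step 2: First call adds 1: 2. Second call adds 3: 6.
Step 3: result = {1: 2, 3: 6}

The answer is {1: 2, 3: 6}.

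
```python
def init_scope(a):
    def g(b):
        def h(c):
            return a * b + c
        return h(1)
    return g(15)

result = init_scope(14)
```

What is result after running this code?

Step 1: a = 14, b = 15, c = 1.
Step 2: h() computes a * b + c = 14 * 15 + 1 = 211.
Step 3: result = 211

The answer is 211.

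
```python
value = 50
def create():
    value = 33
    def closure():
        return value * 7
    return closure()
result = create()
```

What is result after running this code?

Step 1: create() shadows global value with value = 33.
Step 2: closure() finds value = 33 in enclosing scope, computes 33 * 7 = 231.
Step 3: result = 231

The answer is 231.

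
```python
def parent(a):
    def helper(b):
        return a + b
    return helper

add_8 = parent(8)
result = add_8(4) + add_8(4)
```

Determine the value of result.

Step 1: add_8 captures a = 8.
Step 2: add_8(4) = 8 + 4 = 12, called twice.
Step 3: result = 12 + 12 = 24

The answer is 24.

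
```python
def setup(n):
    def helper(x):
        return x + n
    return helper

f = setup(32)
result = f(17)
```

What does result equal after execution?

Step 1: setup(32) creates a closure that captures n = 32.
Step 2: f(17) calls the closure with x = 17, returning 17 + 32 = 49.
Step 3: result = 49

The answer is 49.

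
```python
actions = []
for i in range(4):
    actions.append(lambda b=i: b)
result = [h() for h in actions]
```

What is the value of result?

Step 1: Default arg b=i captures i at each iteration.
Step 2: Each lambda has its own default: 0, 1, ..., 3.
Step 3: result = [0, 1, 2, 3]

The answer is [0, 1, 2, 3].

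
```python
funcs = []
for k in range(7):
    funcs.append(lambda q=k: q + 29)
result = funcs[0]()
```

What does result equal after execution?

Step 1: Default argument q=k captures k's value at definition time.
Step 2: funcs[0] was defined when k = 0, so q defaults to 0.
Step 3: result = 0 + 29 = 29 (default arg fixes the late binding issue)

The answer is 29.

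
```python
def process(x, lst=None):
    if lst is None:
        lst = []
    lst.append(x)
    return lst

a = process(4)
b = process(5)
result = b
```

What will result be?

Step 1: None default with guard creates a NEW list each call.
Step 2: a = [4] (fresh list). b = [5] (another fresh list).
Step 3: result = [5] (this is the fix for mutable default)

The answer is [5].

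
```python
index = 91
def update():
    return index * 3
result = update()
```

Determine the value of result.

Step 1: index = 91 is defined globally.
Step 2: update() looks up index from global scope = 91, then computes 91 * 3 = 273.
Step 3: result = 273

The answer is 273.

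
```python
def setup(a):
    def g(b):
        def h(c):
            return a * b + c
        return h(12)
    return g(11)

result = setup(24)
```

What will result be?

Step 1: a = 24, b = 11, c = 12.
Step 2: h() computes a * b + c = 24 * 11 + 12 = 276.
Step 3: result = 276

The answer is 276.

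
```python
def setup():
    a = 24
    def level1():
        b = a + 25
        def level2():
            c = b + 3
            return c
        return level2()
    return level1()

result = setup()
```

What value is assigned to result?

Step 1: a = 24. b = a + 25 = 49.
Step 2: c = b + 3 = 49 + 3 = 52.
Step 3: result = 52

The answer is 52.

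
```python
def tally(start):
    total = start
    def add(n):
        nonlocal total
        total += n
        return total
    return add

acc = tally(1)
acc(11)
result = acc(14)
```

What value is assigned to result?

Step 1: tally(1) creates closure with total = 1.
Step 2: First acc(11): total = 1 + 11 = 12.
Step 3: Second acc(14): total = 12 + 14 = 26. result = 26

The answer is 26.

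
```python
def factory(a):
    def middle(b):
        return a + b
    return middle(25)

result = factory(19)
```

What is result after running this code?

Step 1: factory(19) passes a = 19.
Step 2: middle(25) has b = 25, reads a = 19 from enclosing.
Step 3: result = 19 + 25 = 44

The answer is 44.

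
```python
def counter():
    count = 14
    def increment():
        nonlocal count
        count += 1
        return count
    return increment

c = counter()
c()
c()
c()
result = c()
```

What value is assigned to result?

Step 1: counter() creates closure with count = 14.
Step 2: Each c() call increments count via nonlocal. After 4 calls: 14 + 4 = 18.
Step 3: result = 18

The answer is 18.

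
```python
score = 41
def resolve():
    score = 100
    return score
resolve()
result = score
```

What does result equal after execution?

Step 1: Global score = 41.
Step 2: resolve() creates local score = 100 (shadow, not modification).
Step 3: After resolve() returns, global score is unchanged. result = 41

The answer is 41.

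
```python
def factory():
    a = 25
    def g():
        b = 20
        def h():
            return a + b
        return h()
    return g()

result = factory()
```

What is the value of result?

Step 1: factory() defines a = 25. g() defines b = 20.
Step 2: h() accesses both from enclosing scopes: a = 25, b = 20.
Step 3: result = 25 + 20 = 45

The answer is 45.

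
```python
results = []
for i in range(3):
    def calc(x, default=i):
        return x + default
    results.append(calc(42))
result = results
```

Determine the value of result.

Step 1: Default argument default=i is evaluated at function definition time.
Step 2: Each iteration creates calc with default = current i value.
Step 3: calc(42) returns 42 + default. results = [42, 43, 44]

The answer is [42, 43, 44].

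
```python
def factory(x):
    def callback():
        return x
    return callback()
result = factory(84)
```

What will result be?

Step 1: factory(84) binds parameter x = 84.
Step 2: callback() looks up x in enclosing scope and finds the parameter x = 84.
Step 3: result = 84

The answer is 84.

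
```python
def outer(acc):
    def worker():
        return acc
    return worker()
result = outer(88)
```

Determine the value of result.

Step 1: outer(88) binds parameter acc = 88.
Step 2: worker() looks up acc in enclosing scope and finds the parameter acc = 88.
Step 3: result = 88

The answer is 88.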